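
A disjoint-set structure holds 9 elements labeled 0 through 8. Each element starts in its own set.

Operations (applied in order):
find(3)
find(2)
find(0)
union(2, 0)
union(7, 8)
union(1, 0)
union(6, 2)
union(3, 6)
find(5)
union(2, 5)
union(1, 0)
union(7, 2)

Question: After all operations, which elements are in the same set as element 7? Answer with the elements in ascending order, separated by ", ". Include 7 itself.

Step 1: find(3) -> no change; set of 3 is {3}
Step 2: find(2) -> no change; set of 2 is {2}
Step 3: find(0) -> no change; set of 0 is {0}
Step 4: union(2, 0) -> merged; set of 2 now {0, 2}
Step 5: union(7, 8) -> merged; set of 7 now {7, 8}
Step 6: union(1, 0) -> merged; set of 1 now {0, 1, 2}
Step 7: union(6, 2) -> merged; set of 6 now {0, 1, 2, 6}
Step 8: union(3, 6) -> merged; set of 3 now {0, 1, 2, 3, 6}
Step 9: find(5) -> no change; set of 5 is {5}
Step 10: union(2, 5) -> merged; set of 2 now {0, 1, 2, 3, 5, 6}
Step 11: union(1, 0) -> already same set; set of 1 now {0, 1, 2, 3, 5, 6}
Step 12: union(7, 2) -> merged; set of 7 now {0, 1, 2, 3, 5, 6, 7, 8}
Component of 7: {0, 1, 2, 3, 5, 6, 7, 8}

Answer: 0, 1, 2, 3, 5, 6, 7, 8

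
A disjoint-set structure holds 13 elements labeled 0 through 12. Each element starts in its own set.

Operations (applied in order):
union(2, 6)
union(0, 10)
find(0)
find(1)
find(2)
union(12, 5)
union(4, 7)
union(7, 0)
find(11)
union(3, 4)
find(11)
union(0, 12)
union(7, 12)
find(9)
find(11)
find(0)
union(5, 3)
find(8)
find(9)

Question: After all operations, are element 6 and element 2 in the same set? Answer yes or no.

Answer: yes

Derivation:
Step 1: union(2, 6) -> merged; set of 2 now {2, 6}
Step 2: union(0, 10) -> merged; set of 0 now {0, 10}
Step 3: find(0) -> no change; set of 0 is {0, 10}
Step 4: find(1) -> no change; set of 1 is {1}
Step 5: find(2) -> no change; set of 2 is {2, 6}
Step 6: union(12, 5) -> merged; set of 12 now {5, 12}
Step 7: union(4, 7) -> merged; set of 4 now {4, 7}
Step 8: union(7, 0) -> merged; set of 7 now {0, 4, 7, 10}
Step 9: find(11) -> no change; set of 11 is {11}
Step 10: union(3, 4) -> merged; set of 3 now {0, 3, 4, 7, 10}
Step 11: find(11) -> no change; set of 11 is {11}
Step 12: union(0, 12) -> merged; set of 0 now {0, 3, 4, 5, 7, 10, 12}
Step 13: union(7, 12) -> already same set; set of 7 now {0, 3, 4, 5, 7, 10, 12}
Step 14: find(9) -> no change; set of 9 is {9}
Step 15: find(11) -> no change; set of 11 is {11}
Step 16: find(0) -> no change; set of 0 is {0, 3, 4, 5, 7, 10, 12}
Step 17: union(5, 3) -> already same set; set of 5 now {0, 3, 4, 5, 7, 10, 12}
Step 18: find(8) -> no change; set of 8 is {8}
Step 19: find(9) -> no change; set of 9 is {9}
Set of 6: {2, 6}; 2 is a member.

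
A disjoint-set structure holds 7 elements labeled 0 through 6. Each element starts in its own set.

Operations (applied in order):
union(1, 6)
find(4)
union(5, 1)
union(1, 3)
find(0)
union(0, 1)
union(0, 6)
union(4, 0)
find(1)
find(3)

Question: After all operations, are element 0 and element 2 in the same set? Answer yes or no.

Answer: no

Derivation:
Step 1: union(1, 6) -> merged; set of 1 now {1, 6}
Step 2: find(4) -> no change; set of 4 is {4}
Step 3: union(5, 1) -> merged; set of 5 now {1, 5, 6}
Step 4: union(1, 3) -> merged; set of 1 now {1, 3, 5, 6}
Step 5: find(0) -> no change; set of 0 is {0}
Step 6: union(0, 1) -> merged; set of 0 now {0, 1, 3, 5, 6}
Step 7: union(0, 6) -> already same set; set of 0 now {0, 1, 3, 5, 6}
Step 8: union(4, 0) -> merged; set of 4 now {0, 1, 3, 4, 5, 6}
Step 9: find(1) -> no change; set of 1 is {0, 1, 3, 4, 5, 6}
Step 10: find(3) -> no change; set of 3 is {0, 1, 3, 4, 5, 6}
Set of 0: {0, 1, 3, 4, 5, 6}; 2 is not a member.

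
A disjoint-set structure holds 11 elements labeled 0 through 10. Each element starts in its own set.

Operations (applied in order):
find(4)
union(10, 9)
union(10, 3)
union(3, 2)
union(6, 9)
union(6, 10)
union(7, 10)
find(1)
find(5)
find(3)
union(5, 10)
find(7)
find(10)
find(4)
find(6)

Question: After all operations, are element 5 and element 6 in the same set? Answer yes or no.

Answer: yes

Derivation:
Step 1: find(4) -> no change; set of 4 is {4}
Step 2: union(10, 9) -> merged; set of 10 now {9, 10}
Step 3: union(10, 3) -> merged; set of 10 now {3, 9, 10}
Step 4: union(3, 2) -> merged; set of 3 now {2, 3, 9, 10}
Step 5: union(6, 9) -> merged; set of 6 now {2, 3, 6, 9, 10}
Step 6: union(6, 10) -> already same set; set of 6 now {2, 3, 6, 9, 10}
Step 7: union(7, 10) -> merged; set of 7 now {2, 3, 6, 7, 9, 10}
Step 8: find(1) -> no change; set of 1 is {1}
Step 9: find(5) -> no change; set of 5 is {5}
Step 10: find(3) -> no change; set of 3 is {2, 3, 6, 7, 9, 10}
Step 11: union(5, 10) -> merged; set of 5 now {2, 3, 5, 6, 7, 9, 10}
Step 12: find(7) -> no change; set of 7 is {2, 3, 5, 6, 7, 9, 10}
Step 13: find(10) -> no change; set of 10 is {2, 3, 5, 6, 7, 9, 10}
Step 14: find(4) -> no change; set of 4 is {4}
Step 15: find(6) -> no change; set of 6 is {2, 3, 5, 6, 7, 9, 10}
Set of 5: {2, 3, 5, 6, 7, 9, 10}; 6 is a member.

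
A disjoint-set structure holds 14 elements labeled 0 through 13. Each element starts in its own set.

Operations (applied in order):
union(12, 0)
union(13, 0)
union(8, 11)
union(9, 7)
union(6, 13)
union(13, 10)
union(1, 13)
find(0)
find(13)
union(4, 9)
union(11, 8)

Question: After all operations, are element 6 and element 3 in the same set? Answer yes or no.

Answer: no

Derivation:
Step 1: union(12, 0) -> merged; set of 12 now {0, 12}
Step 2: union(13, 0) -> merged; set of 13 now {0, 12, 13}
Step 3: union(8, 11) -> merged; set of 8 now {8, 11}
Step 4: union(9, 7) -> merged; set of 9 now {7, 9}
Step 5: union(6, 13) -> merged; set of 6 now {0, 6, 12, 13}
Step 6: union(13, 10) -> merged; set of 13 now {0, 6, 10, 12, 13}
Step 7: union(1, 13) -> merged; set of 1 now {0, 1, 6, 10, 12, 13}
Step 8: find(0) -> no change; set of 0 is {0, 1, 6, 10, 12, 13}
Step 9: find(13) -> no change; set of 13 is {0, 1, 6, 10, 12, 13}
Step 10: union(4, 9) -> merged; set of 4 now {4, 7, 9}
Step 11: union(11, 8) -> already same set; set of 11 now {8, 11}
Set of 6: {0, 1, 6, 10, 12, 13}; 3 is not a member.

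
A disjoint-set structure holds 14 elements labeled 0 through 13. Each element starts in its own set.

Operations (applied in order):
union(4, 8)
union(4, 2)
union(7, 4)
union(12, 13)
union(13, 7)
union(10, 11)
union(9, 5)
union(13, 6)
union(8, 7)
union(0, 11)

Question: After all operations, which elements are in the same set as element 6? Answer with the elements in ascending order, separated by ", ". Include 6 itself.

Step 1: union(4, 8) -> merged; set of 4 now {4, 8}
Step 2: union(4, 2) -> merged; set of 4 now {2, 4, 8}
Step 3: union(7, 4) -> merged; set of 7 now {2, 4, 7, 8}
Step 4: union(12, 13) -> merged; set of 12 now {12, 13}
Step 5: union(13, 7) -> merged; set of 13 now {2, 4, 7, 8, 12, 13}
Step 6: union(10, 11) -> merged; set of 10 now {10, 11}
Step 7: union(9, 5) -> merged; set of 9 now {5, 9}
Step 8: union(13, 6) -> merged; set of 13 now {2, 4, 6, 7, 8, 12, 13}
Step 9: union(8, 7) -> already same set; set of 8 now {2, 4, 6, 7, 8, 12, 13}
Step 10: union(0, 11) -> merged; set of 0 now {0, 10, 11}
Component of 6: {2, 4, 6, 7, 8, 12, 13}

Answer: 2, 4, 6, 7, 8, 12, 13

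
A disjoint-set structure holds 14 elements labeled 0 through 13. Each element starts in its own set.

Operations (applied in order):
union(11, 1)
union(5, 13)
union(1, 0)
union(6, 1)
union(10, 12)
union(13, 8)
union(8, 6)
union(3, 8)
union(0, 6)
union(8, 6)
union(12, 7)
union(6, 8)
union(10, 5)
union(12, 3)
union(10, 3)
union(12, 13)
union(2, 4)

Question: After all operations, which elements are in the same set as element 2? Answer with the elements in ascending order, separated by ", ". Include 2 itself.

Step 1: union(11, 1) -> merged; set of 11 now {1, 11}
Step 2: union(5, 13) -> merged; set of 5 now {5, 13}
Step 3: union(1, 0) -> merged; set of 1 now {0, 1, 11}
Step 4: union(6, 1) -> merged; set of 6 now {0, 1, 6, 11}
Step 5: union(10, 12) -> merged; set of 10 now {10, 12}
Step 6: union(13, 8) -> merged; set of 13 now {5, 8, 13}
Step 7: union(8, 6) -> merged; set of 8 now {0, 1, 5, 6, 8, 11, 13}
Step 8: union(3, 8) -> merged; set of 3 now {0, 1, 3, 5, 6, 8, 11, 13}
Step 9: union(0, 6) -> already same set; set of 0 now {0, 1, 3, 5, 6, 8, 11, 13}
Step 10: union(8, 6) -> already same set; set of 8 now {0, 1, 3, 5, 6, 8, 11, 13}
Step 11: union(12, 7) -> merged; set of 12 now {7, 10, 12}
Step 12: union(6, 8) -> already same set; set of 6 now {0, 1, 3, 5, 6, 8, 11, 13}
Step 13: union(10, 5) -> merged; set of 10 now {0, 1, 3, 5, 6, 7, 8, 10, 11, 12, 13}
Step 14: union(12, 3) -> already same set; set of 12 now {0, 1, 3, 5, 6, 7, 8, 10, 11, 12, 13}
Step 15: union(10, 3) -> already same set; set of 10 now {0, 1, 3, 5, 6, 7, 8, 10, 11, 12, 13}
Step 16: union(12, 13) -> already same set; set of 12 now {0, 1, 3, 5, 6, 7, 8, 10, 11, 12, 13}
Step 17: union(2, 4) -> merged; set of 2 now {2, 4}
Component of 2: {2, 4}

Answer: 2, 4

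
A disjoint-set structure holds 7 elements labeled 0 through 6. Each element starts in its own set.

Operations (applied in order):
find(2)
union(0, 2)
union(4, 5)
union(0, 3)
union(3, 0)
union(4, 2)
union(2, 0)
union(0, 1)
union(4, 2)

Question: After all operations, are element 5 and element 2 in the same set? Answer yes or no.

Answer: yes

Derivation:
Step 1: find(2) -> no change; set of 2 is {2}
Step 2: union(0, 2) -> merged; set of 0 now {0, 2}
Step 3: union(4, 5) -> merged; set of 4 now {4, 5}
Step 4: union(0, 3) -> merged; set of 0 now {0, 2, 3}
Step 5: union(3, 0) -> already same set; set of 3 now {0, 2, 3}
Step 6: union(4, 2) -> merged; set of 4 now {0, 2, 3, 4, 5}
Step 7: union(2, 0) -> already same set; set of 2 now {0, 2, 3, 4, 5}
Step 8: union(0, 1) -> merged; set of 0 now {0, 1, 2, 3, 4, 5}
Step 9: union(4, 2) -> already same set; set of 4 now {0, 1, 2, 3, 4, 5}
Set of 5: {0, 1, 2, 3, 4, 5}; 2 is a member.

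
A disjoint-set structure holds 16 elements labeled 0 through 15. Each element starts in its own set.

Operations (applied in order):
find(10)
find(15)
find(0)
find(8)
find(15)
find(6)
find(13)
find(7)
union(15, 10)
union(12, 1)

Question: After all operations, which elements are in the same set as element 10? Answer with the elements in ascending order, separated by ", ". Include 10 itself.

Answer: 10, 15

Derivation:
Step 1: find(10) -> no change; set of 10 is {10}
Step 2: find(15) -> no change; set of 15 is {15}
Step 3: find(0) -> no change; set of 0 is {0}
Step 4: find(8) -> no change; set of 8 is {8}
Step 5: find(15) -> no change; set of 15 is {15}
Step 6: find(6) -> no change; set of 6 is {6}
Step 7: find(13) -> no change; set of 13 is {13}
Step 8: find(7) -> no change; set of 7 is {7}
Step 9: union(15, 10) -> merged; set of 15 now {10, 15}
Step 10: union(12, 1) -> merged; set of 12 now {1, 12}
Component of 10: {10, 15}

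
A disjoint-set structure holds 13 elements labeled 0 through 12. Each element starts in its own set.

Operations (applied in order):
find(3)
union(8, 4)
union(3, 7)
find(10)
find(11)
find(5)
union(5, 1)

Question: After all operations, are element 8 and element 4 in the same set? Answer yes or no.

Step 1: find(3) -> no change; set of 3 is {3}
Step 2: union(8, 4) -> merged; set of 8 now {4, 8}
Step 3: union(3, 7) -> merged; set of 3 now {3, 7}
Step 4: find(10) -> no change; set of 10 is {10}
Step 5: find(11) -> no change; set of 11 is {11}
Step 6: find(5) -> no change; set of 5 is {5}
Step 7: union(5, 1) -> merged; set of 5 now {1, 5}
Set of 8: {4, 8}; 4 is a member.

Answer: yes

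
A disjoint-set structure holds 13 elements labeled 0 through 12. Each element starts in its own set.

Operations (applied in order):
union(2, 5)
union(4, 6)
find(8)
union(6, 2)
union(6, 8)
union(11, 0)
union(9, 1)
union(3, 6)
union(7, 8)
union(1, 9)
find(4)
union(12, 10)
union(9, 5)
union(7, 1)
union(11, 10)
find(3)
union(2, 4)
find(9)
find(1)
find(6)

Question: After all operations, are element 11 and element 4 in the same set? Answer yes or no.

Answer: no

Derivation:
Step 1: union(2, 5) -> merged; set of 2 now {2, 5}
Step 2: union(4, 6) -> merged; set of 4 now {4, 6}
Step 3: find(8) -> no change; set of 8 is {8}
Step 4: union(6, 2) -> merged; set of 6 now {2, 4, 5, 6}
Step 5: union(6, 8) -> merged; set of 6 now {2, 4, 5, 6, 8}
Step 6: union(11, 0) -> merged; set of 11 now {0, 11}
Step 7: union(9, 1) -> merged; set of 9 now {1, 9}
Step 8: union(3, 6) -> merged; set of 3 now {2, 3, 4, 5, 6, 8}
Step 9: union(7, 8) -> merged; set of 7 now {2, 3, 4, 5, 6, 7, 8}
Step 10: union(1, 9) -> already same set; set of 1 now {1, 9}
Step 11: find(4) -> no change; set of 4 is {2, 3, 4, 5, 6, 7, 8}
Step 12: union(12, 10) -> merged; set of 12 now {10, 12}
Step 13: union(9, 5) -> merged; set of 9 now {1, 2, 3, 4, 5, 6, 7, 8, 9}
Step 14: union(7, 1) -> already same set; set of 7 now {1, 2, 3, 4, 5, 6, 7, 8, 9}
Step 15: union(11, 10) -> merged; set of 11 now {0, 10, 11, 12}
Step 16: find(3) -> no change; set of 3 is {1, 2, 3, 4, 5, 6, 7, 8, 9}
Step 17: union(2, 4) -> already same set; set of 2 now {1, 2, 3, 4, 5, 6, 7, 8, 9}
Step 18: find(9) -> no change; set of 9 is {1, 2, 3, 4, 5, 6, 7, 8, 9}
Step 19: find(1) -> no change; set of 1 is {1, 2, 3, 4, 5, 6, 7, 8, 9}
Step 20: find(6) -> no change; set of 6 is {1, 2, 3, 4, 5, 6, 7, 8, 9}
Set of 11: {0, 10, 11, 12}; 4 is not a member.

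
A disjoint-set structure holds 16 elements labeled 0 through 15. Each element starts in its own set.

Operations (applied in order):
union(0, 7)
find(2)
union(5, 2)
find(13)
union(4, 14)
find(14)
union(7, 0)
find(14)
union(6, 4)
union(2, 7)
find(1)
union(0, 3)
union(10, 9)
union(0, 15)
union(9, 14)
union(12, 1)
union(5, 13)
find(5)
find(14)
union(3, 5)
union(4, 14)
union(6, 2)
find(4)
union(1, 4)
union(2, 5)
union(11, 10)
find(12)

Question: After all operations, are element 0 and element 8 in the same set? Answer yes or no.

Step 1: union(0, 7) -> merged; set of 0 now {0, 7}
Step 2: find(2) -> no change; set of 2 is {2}
Step 3: union(5, 2) -> merged; set of 5 now {2, 5}
Step 4: find(13) -> no change; set of 13 is {13}
Step 5: union(4, 14) -> merged; set of 4 now {4, 14}
Step 6: find(14) -> no change; set of 14 is {4, 14}
Step 7: union(7, 0) -> already same set; set of 7 now {0, 7}
Step 8: find(14) -> no change; set of 14 is {4, 14}
Step 9: union(6, 4) -> merged; set of 6 now {4, 6, 14}
Step 10: union(2, 7) -> merged; set of 2 now {0, 2, 5, 7}
Step 11: find(1) -> no change; set of 1 is {1}
Step 12: union(0, 3) -> merged; set of 0 now {0, 2, 3, 5, 7}
Step 13: union(10, 9) -> merged; set of 10 now {9, 10}
Step 14: union(0, 15) -> merged; set of 0 now {0, 2, 3, 5, 7, 15}
Step 15: union(9, 14) -> merged; set of 9 now {4, 6, 9, 10, 14}
Step 16: union(12, 1) -> merged; set of 12 now {1, 12}
Step 17: union(5, 13) -> merged; set of 5 now {0, 2, 3, 5, 7, 13, 15}
Step 18: find(5) -> no change; set of 5 is {0, 2, 3, 5, 7, 13, 15}
Step 19: find(14) -> no change; set of 14 is {4, 6, 9, 10, 14}
Step 20: union(3, 5) -> already same set; set of 3 now {0, 2, 3, 5, 7, 13, 15}
Step 21: union(4, 14) -> already same set; set of 4 now {4, 6, 9, 10, 14}
Step 22: union(6, 2) -> merged; set of 6 now {0, 2, 3, 4, 5, 6, 7, 9, 10, 13, 14, 15}
Step 23: find(4) -> no change; set of 4 is {0, 2, 3, 4, 5, 6, 7, 9, 10, 13, 14, 15}
Step 24: union(1, 4) -> merged; set of 1 now {0, 1, 2, 3, 4, 5, 6, 7, 9, 10, 12, 13, 14, 15}
Step 25: union(2, 5) -> already same set; set of 2 now {0, 1, 2, 3, 4, 5, 6, 7, 9, 10, 12, 13, 14, 15}
Step 26: union(11, 10) -> merged; set of 11 now {0, 1, 2, 3, 4, 5, 6, 7, 9, 10, 11, 12, 13, 14, 15}
Step 27: find(12) -> no change; set of 12 is {0, 1, 2, 3, 4, 5, 6, 7, 9, 10, 11, 12, 13, 14, 15}
Set of 0: {0, 1, 2, 3, 4, 5, 6, 7, 9, 10, 11, 12, 13, 14, 15}; 8 is not a member.

Answer: no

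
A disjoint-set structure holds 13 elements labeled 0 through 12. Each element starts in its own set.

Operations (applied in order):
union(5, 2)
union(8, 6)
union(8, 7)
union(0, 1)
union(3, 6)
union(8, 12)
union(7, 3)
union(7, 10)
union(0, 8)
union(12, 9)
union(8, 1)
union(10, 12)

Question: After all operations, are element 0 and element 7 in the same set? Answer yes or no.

Step 1: union(5, 2) -> merged; set of 5 now {2, 5}
Step 2: union(8, 6) -> merged; set of 8 now {6, 8}
Step 3: union(8, 7) -> merged; set of 8 now {6, 7, 8}
Step 4: union(0, 1) -> merged; set of 0 now {0, 1}
Step 5: union(3, 6) -> merged; set of 3 now {3, 6, 7, 8}
Step 6: union(8, 12) -> merged; set of 8 now {3, 6, 7, 8, 12}
Step 7: union(7, 3) -> already same set; set of 7 now {3, 6, 7, 8, 12}
Step 8: union(7, 10) -> merged; set of 7 now {3, 6, 7, 8, 10, 12}
Step 9: union(0, 8) -> merged; set of 0 now {0, 1, 3, 6, 7, 8, 10, 12}
Step 10: union(12, 9) -> merged; set of 12 now {0, 1, 3, 6, 7, 8, 9, 10, 12}
Step 11: union(8, 1) -> already same set; set of 8 now {0, 1, 3, 6, 7, 8, 9, 10, 12}
Step 12: union(10, 12) -> already same set; set of 10 now {0, 1, 3, 6, 7, 8, 9, 10, 12}
Set of 0: {0, 1, 3, 6, 7, 8, 9, 10, 12}; 7 is a member.

Answer: yes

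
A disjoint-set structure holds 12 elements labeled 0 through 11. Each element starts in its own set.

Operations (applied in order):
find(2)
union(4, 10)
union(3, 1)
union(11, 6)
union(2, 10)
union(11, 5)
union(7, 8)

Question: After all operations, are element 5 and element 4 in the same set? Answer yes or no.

Step 1: find(2) -> no change; set of 2 is {2}
Step 2: union(4, 10) -> merged; set of 4 now {4, 10}
Step 3: union(3, 1) -> merged; set of 3 now {1, 3}
Step 4: union(11, 6) -> merged; set of 11 now {6, 11}
Step 5: union(2, 10) -> merged; set of 2 now {2, 4, 10}
Step 6: union(11, 5) -> merged; set of 11 now {5, 6, 11}
Step 7: union(7, 8) -> merged; set of 7 now {7, 8}
Set of 5: {5, 6, 11}; 4 is not a member.

Answer: no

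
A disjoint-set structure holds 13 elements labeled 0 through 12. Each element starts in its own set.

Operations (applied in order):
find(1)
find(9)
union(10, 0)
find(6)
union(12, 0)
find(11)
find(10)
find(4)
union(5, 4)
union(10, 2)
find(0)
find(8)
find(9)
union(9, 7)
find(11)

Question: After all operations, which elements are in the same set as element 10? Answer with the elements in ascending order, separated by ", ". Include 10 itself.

Answer: 0, 2, 10, 12

Derivation:
Step 1: find(1) -> no change; set of 1 is {1}
Step 2: find(9) -> no change; set of 9 is {9}
Step 3: union(10, 0) -> merged; set of 10 now {0, 10}
Step 4: find(6) -> no change; set of 6 is {6}
Step 5: union(12, 0) -> merged; set of 12 now {0, 10, 12}
Step 6: find(11) -> no change; set of 11 is {11}
Step 7: find(10) -> no change; set of 10 is {0, 10, 12}
Step 8: find(4) -> no change; set of 4 is {4}
Step 9: union(5, 4) -> merged; set of 5 now {4, 5}
Step 10: union(10, 2) -> merged; set of 10 now {0, 2, 10, 12}
Step 11: find(0) -> no change; set of 0 is {0, 2, 10, 12}
Step 12: find(8) -> no change; set of 8 is {8}
Step 13: find(9) -> no change; set of 9 is {9}
Step 14: union(9, 7) -> merged; set of 9 now {7, 9}
Step 15: find(11) -> no change; set of 11 is {11}
Component of 10: {0, 2, 10, 12}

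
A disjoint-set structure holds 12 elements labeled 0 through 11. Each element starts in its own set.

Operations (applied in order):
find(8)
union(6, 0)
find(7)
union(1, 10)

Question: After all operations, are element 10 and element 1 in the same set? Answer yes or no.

Step 1: find(8) -> no change; set of 8 is {8}
Step 2: union(6, 0) -> merged; set of 6 now {0, 6}
Step 3: find(7) -> no change; set of 7 is {7}
Step 4: union(1, 10) -> merged; set of 1 now {1, 10}
Set of 10: {1, 10}; 1 is a member.

Answer: yes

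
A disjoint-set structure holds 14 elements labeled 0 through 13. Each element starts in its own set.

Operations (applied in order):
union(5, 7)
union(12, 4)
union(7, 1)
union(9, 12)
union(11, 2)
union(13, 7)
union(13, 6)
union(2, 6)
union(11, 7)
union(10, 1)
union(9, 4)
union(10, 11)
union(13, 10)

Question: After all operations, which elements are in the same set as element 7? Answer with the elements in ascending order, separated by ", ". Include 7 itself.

Step 1: union(5, 7) -> merged; set of 5 now {5, 7}
Step 2: union(12, 4) -> merged; set of 12 now {4, 12}
Step 3: union(7, 1) -> merged; set of 7 now {1, 5, 7}
Step 4: union(9, 12) -> merged; set of 9 now {4, 9, 12}
Step 5: union(11, 2) -> merged; set of 11 now {2, 11}
Step 6: union(13, 7) -> merged; set of 13 now {1, 5, 7, 13}
Step 7: union(13, 6) -> merged; set of 13 now {1, 5, 6, 7, 13}
Step 8: union(2, 6) -> merged; set of 2 now {1, 2, 5, 6, 7, 11, 13}
Step 9: union(11, 7) -> already same set; set of 11 now {1, 2, 5, 6, 7, 11, 13}
Step 10: union(10, 1) -> merged; set of 10 now {1, 2, 5, 6, 7, 10, 11, 13}
Step 11: union(9, 4) -> already same set; set of 9 now {4, 9, 12}
Step 12: union(10, 11) -> already same set; set of 10 now {1, 2, 5, 6, 7, 10, 11, 13}
Step 13: union(13, 10) -> already same set; set of 13 now {1, 2, 5, 6, 7, 10, 11, 13}
Component of 7: {1, 2, 5, 6, 7, 10, 11, 13}

Answer: 1, 2, 5, 6, 7, 10, 11, 13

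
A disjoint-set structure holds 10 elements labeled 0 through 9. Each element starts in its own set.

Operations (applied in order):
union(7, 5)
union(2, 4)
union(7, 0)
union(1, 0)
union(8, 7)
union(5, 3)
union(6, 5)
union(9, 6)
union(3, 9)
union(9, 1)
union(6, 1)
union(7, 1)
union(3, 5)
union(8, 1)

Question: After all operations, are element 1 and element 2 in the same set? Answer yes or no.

Step 1: union(7, 5) -> merged; set of 7 now {5, 7}
Step 2: union(2, 4) -> merged; set of 2 now {2, 4}
Step 3: union(7, 0) -> merged; set of 7 now {0, 5, 7}
Step 4: union(1, 0) -> merged; set of 1 now {0, 1, 5, 7}
Step 5: union(8, 7) -> merged; set of 8 now {0, 1, 5, 7, 8}
Step 6: union(5, 3) -> merged; set of 5 now {0, 1, 3, 5, 7, 8}
Step 7: union(6, 5) -> merged; set of 6 now {0, 1, 3, 5, 6, 7, 8}
Step 8: union(9, 6) -> merged; set of 9 now {0, 1, 3, 5, 6, 7, 8, 9}
Step 9: union(3, 9) -> already same set; set of 3 now {0, 1, 3, 5, 6, 7, 8, 9}
Step 10: union(9, 1) -> already same set; set of 9 now {0, 1, 3, 5, 6, 7, 8, 9}
Step 11: union(6, 1) -> already same set; set of 6 now {0, 1, 3, 5, 6, 7, 8, 9}
Step 12: union(7, 1) -> already same set; set of 7 now {0, 1, 3, 5, 6, 7, 8, 9}
Step 13: union(3, 5) -> already same set; set of 3 now {0, 1, 3, 5, 6, 7, 8, 9}
Step 14: union(8, 1) -> already same set; set of 8 now {0, 1, 3, 5, 6, 7, 8, 9}
Set of 1: {0, 1, 3, 5, 6, 7, 8, 9}; 2 is not a member.

Answer: no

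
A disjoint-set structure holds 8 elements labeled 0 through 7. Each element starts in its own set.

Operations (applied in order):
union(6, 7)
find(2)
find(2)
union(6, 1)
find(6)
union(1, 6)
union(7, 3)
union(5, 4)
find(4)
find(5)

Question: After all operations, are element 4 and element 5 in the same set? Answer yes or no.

Answer: yes

Derivation:
Step 1: union(6, 7) -> merged; set of 6 now {6, 7}
Step 2: find(2) -> no change; set of 2 is {2}
Step 3: find(2) -> no change; set of 2 is {2}
Step 4: union(6, 1) -> merged; set of 6 now {1, 6, 7}
Step 5: find(6) -> no change; set of 6 is {1, 6, 7}
Step 6: union(1, 6) -> already same set; set of 1 now {1, 6, 7}
Step 7: union(7, 3) -> merged; set of 7 now {1, 3, 6, 7}
Step 8: union(5, 4) -> merged; set of 5 now {4, 5}
Step 9: find(4) -> no change; set of 4 is {4, 5}
Step 10: find(5) -> no change; set of 5 is {4, 5}
Set of 4: {4, 5}; 5 is a member.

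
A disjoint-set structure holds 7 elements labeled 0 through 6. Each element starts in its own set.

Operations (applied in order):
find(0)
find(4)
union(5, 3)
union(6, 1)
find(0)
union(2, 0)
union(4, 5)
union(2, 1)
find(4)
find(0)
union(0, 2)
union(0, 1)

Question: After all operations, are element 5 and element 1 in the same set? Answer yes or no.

Answer: no

Derivation:
Step 1: find(0) -> no change; set of 0 is {0}
Step 2: find(4) -> no change; set of 4 is {4}
Step 3: union(5, 3) -> merged; set of 5 now {3, 5}
Step 4: union(6, 1) -> merged; set of 6 now {1, 6}
Step 5: find(0) -> no change; set of 0 is {0}
Step 6: union(2, 0) -> merged; set of 2 now {0, 2}
Step 7: union(4, 5) -> merged; set of 4 now {3, 4, 5}
Step 8: union(2, 1) -> merged; set of 2 now {0, 1, 2, 6}
Step 9: find(4) -> no change; set of 4 is {3, 4, 5}
Step 10: find(0) -> no change; set of 0 is {0, 1, 2, 6}
Step 11: union(0, 2) -> already same set; set of 0 now {0, 1, 2, 6}
Step 12: union(0, 1) -> already same set; set of 0 now {0, 1, 2, 6}
Set of 5: {3, 4, 5}; 1 is not a member.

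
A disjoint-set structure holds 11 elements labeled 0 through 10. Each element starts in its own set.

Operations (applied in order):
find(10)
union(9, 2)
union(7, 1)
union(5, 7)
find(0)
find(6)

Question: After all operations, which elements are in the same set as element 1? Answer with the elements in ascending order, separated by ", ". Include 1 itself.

Answer: 1, 5, 7

Derivation:
Step 1: find(10) -> no change; set of 10 is {10}
Step 2: union(9, 2) -> merged; set of 9 now {2, 9}
Step 3: union(7, 1) -> merged; set of 7 now {1, 7}
Step 4: union(5, 7) -> merged; set of 5 now {1, 5, 7}
Step 5: find(0) -> no change; set of 0 is {0}
Step 6: find(6) -> no change; set of 6 is {6}
Component of 1: {1, 5, 7}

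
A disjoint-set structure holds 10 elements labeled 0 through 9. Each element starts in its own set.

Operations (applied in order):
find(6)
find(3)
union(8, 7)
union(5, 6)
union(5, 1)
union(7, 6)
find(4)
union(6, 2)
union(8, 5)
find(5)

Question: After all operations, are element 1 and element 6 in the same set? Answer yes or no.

Step 1: find(6) -> no change; set of 6 is {6}
Step 2: find(3) -> no change; set of 3 is {3}
Step 3: union(8, 7) -> merged; set of 8 now {7, 8}
Step 4: union(5, 6) -> merged; set of 5 now {5, 6}
Step 5: union(5, 1) -> merged; set of 5 now {1, 5, 6}
Step 6: union(7, 6) -> merged; set of 7 now {1, 5, 6, 7, 8}
Step 7: find(4) -> no change; set of 4 is {4}
Step 8: union(6, 2) -> merged; set of 6 now {1, 2, 5, 6, 7, 8}
Step 9: union(8, 5) -> already same set; set of 8 now {1, 2, 5, 6, 7, 8}
Step 10: find(5) -> no change; set of 5 is {1, 2, 5, 6, 7, 8}
Set of 1: {1, 2, 5, 6, 7, 8}; 6 is a member.

Answer: yes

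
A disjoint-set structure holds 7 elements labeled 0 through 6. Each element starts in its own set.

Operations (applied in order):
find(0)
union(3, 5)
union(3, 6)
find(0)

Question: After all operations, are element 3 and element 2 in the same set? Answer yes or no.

Step 1: find(0) -> no change; set of 0 is {0}
Step 2: union(3, 5) -> merged; set of 3 now {3, 5}
Step 3: union(3, 6) -> merged; set of 3 now {3, 5, 6}
Step 4: find(0) -> no change; set of 0 is {0}
Set of 3: {3, 5, 6}; 2 is not a member.

Answer: no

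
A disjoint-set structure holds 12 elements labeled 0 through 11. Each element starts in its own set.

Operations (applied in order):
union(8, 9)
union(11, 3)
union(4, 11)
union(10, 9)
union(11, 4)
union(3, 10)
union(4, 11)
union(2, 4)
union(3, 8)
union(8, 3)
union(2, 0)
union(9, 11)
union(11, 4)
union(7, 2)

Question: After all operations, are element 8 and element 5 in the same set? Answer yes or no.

Answer: no

Derivation:
Step 1: union(8, 9) -> merged; set of 8 now {8, 9}
Step 2: union(11, 3) -> merged; set of 11 now {3, 11}
Step 3: union(4, 11) -> merged; set of 4 now {3, 4, 11}
Step 4: union(10, 9) -> merged; set of 10 now {8, 9, 10}
Step 5: union(11, 4) -> already same set; set of 11 now {3, 4, 11}
Step 6: union(3, 10) -> merged; set of 3 now {3, 4, 8, 9, 10, 11}
Step 7: union(4, 11) -> already same set; set of 4 now {3, 4, 8, 9, 10, 11}
Step 8: union(2, 4) -> merged; set of 2 now {2, 3, 4, 8, 9, 10, 11}
Step 9: union(3, 8) -> already same set; set of 3 now {2, 3, 4, 8, 9, 10, 11}
Step 10: union(8, 3) -> already same set; set of 8 now {2, 3, 4, 8, 9, 10, 11}
Step 11: union(2, 0) -> merged; set of 2 now {0, 2, 3, 4, 8, 9, 10, 11}
Step 12: union(9, 11) -> already same set; set of 9 now {0, 2, 3, 4, 8, 9, 10, 11}
Step 13: union(11, 4) -> already same set; set of 11 now {0, 2, 3, 4, 8, 9, 10, 11}
Step 14: union(7, 2) -> merged; set of 7 now {0, 2, 3, 4, 7, 8, 9, 10, 11}
Set of 8: {0, 2, 3, 4, 7, 8, 9, 10, 11}; 5 is not a member.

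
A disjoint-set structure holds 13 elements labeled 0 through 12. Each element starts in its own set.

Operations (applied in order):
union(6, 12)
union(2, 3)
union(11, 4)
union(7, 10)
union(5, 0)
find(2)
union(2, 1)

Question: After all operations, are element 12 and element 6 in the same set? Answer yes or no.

Answer: yes

Derivation:
Step 1: union(6, 12) -> merged; set of 6 now {6, 12}
Step 2: union(2, 3) -> merged; set of 2 now {2, 3}
Step 3: union(11, 4) -> merged; set of 11 now {4, 11}
Step 4: union(7, 10) -> merged; set of 7 now {7, 10}
Step 5: union(5, 0) -> merged; set of 5 now {0, 5}
Step 6: find(2) -> no change; set of 2 is {2, 3}
Step 7: union(2, 1) -> merged; set of 2 now {1, 2, 3}
Set of 12: {6, 12}; 6 is a member.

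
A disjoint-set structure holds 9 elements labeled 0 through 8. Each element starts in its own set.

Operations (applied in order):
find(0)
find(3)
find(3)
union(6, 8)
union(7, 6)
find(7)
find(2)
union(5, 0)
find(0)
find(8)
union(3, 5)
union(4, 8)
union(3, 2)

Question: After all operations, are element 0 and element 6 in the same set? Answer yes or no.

Answer: no

Derivation:
Step 1: find(0) -> no change; set of 0 is {0}
Step 2: find(3) -> no change; set of 3 is {3}
Step 3: find(3) -> no change; set of 3 is {3}
Step 4: union(6, 8) -> merged; set of 6 now {6, 8}
Step 5: union(7, 6) -> merged; set of 7 now {6, 7, 8}
Step 6: find(7) -> no change; set of 7 is {6, 7, 8}
Step 7: find(2) -> no change; set of 2 is {2}
Step 8: union(5, 0) -> merged; set of 5 now {0, 5}
Step 9: find(0) -> no change; set of 0 is {0, 5}
Step 10: find(8) -> no change; set of 8 is {6, 7, 8}
Step 11: union(3, 5) -> merged; set of 3 now {0, 3, 5}
Step 12: union(4, 8) -> merged; set of 4 now {4, 6, 7, 8}
Step 13: union(3, 2) -> merged; set of 3 now {0, 2, 3, 5}
Set of 0: {0, 2, 3, 5}; 6 is not a member.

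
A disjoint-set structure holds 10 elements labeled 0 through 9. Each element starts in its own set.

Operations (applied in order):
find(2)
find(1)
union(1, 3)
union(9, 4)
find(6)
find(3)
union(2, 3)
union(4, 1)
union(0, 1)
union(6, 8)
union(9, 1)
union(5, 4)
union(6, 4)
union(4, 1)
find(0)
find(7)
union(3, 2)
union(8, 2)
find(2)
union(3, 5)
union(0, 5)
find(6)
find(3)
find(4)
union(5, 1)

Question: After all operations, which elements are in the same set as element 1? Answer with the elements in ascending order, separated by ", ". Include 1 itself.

Step 1: find(2) -> no change; set of 2 is {2}
Step 2: find(1) -> no change; set of 1 is {1}
Step 3: union(1, 3) -> merged; set of 1 now {1, 3}
Step 4: union(9, 4) -> merged; set of 9 now {4, 9}
Step 5: find(6) -> no change; set of 6 is {6}
Step 6: find(3) -> no change; set of 3 is {1, 3}
Step 7: union(2, 3) -> merged; set of 2 now {1, 2, 3}
Step 8: union(4, 1) -> merged; set of 4 now {1, 2, 3, 4, 9}
Step 9: union(0, 1) -> merged; set of 0 now {0, 1, 2, 3, 4, 9}
Step 10: union(6, 8) -> merged; set of 6 now {6, 8}
Step 11: union(9, 1) -> already same set; set of 9 now {0, 1, 2, 3, 4, 9}
Step 12: union(5, 4) -> merged; set of 5 now {0, 1, 2, 3, 4, 5, 9}
Step 13: union(6, 4) -> merged; set of 6 now {0, 1, 2, 3, 4, 5, 6, 8, 9}
Step 14: union(4, 1) -> already same set; set of 4 now {0, 1, 2, 3, 4, 5, 6, 8, 9}
Step 15: find(0) -> no change; set of 0 is {0, 1, 2, 3, 4, 5, 6, 8, 9}
Step 16: find(7) -> no change; set of 7 is {7}
Step 17: union(3, 2) -> already same set; set of 3 now {0, 1, 2, 3, 4, 5, 6, 8, 9}
Step 18: union(8, 2) -> already same set; set of 8 now {0, 1, 2, 3, 4, 5, 6, 8, 9}
Step 19: find(2) -> no change; set of 2 is {0, 1, 2, 3, 4, 5, 6, 8, 9}
Step 20: union(3, 5) -> already same set; set of 3 now {0, 1, 2, 3, 4, 5, 6, 8, 9}
Step 21: union(0, 5) -> already same set; set of 0 now {0, 1, 2, 3, 4, 5, 6, 8, 9}
Step 22: find(6) -> no change; set of 6 is {0, 1, 2, 3, 4, 5, 6, 8, 9}
Step 23: find(3) -> no change; set of 3 is {0, 1, 2, 3, 4, 5, 6, 8, 9}
Step 24: find(4) -> no change; set of 4 is {0, 1, 2, 3, 4, 5, 6, 8, 9}
Step 25: union(5, 1) -> already same set; set of 5 now {0, 1, 2, 3, 4, 5, 6, 8, 9}
Component of 1: {0, 1, 2, 3, 4, 5, 6, 8, 9}

Answer: 0, 1, 2, 3, 4, 5, 6, 8, 9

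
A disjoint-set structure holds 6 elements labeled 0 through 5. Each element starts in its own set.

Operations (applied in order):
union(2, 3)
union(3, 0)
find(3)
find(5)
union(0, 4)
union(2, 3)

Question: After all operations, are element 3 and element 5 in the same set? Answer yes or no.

Answer: no

Derivation:
Step 1: union(2, 3) -> merged; set of 2 now {2, 3}
Step 2: union(3, 0) -> merged; set of 3 now {0, 2, 3}
Step 3: find(3) -> no change; set of 3 is {0, 2, 3}
Step 4: find(5) -> no change; set of 5 is {5}
Step 5: union(0, 4) -> merged; set of 0 now {0, 2, 3, 4}
Step 6: union(2, 3) -> already same set; set of 2 now {0, 2, 3, 4}
Set of 3: {0, 2, 3, 4}; 5 is not a member.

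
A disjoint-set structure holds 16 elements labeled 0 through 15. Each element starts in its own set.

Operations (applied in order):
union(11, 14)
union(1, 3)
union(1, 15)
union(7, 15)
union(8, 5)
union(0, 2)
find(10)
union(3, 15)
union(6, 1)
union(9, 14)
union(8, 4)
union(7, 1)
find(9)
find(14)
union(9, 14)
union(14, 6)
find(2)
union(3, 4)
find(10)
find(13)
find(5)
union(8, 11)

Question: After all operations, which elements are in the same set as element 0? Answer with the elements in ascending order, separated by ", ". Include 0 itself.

Answer: 0, 2

Derivation:
Step 1: union(11, 14) -> merged; set of 11 now {11, 14}
Step 2: union(1, 3) -> merged; set of 1 now {1, 3}
Step 3: union(1, 15) -> merged; set of 1 now {1, 3, 15}
Step 4: union(7, 15) -> merged; set of 7 now {1, 3, 7, 15}
Step 5: union(8, 5) -> merged; set of 8 now {5, 8}
Step 6: union(0, 2) -> merged; set of 0 now {0, 2}
Step 7: find(10) -> no change; set of 10 is {10}
Step 8: union(3, 15) -> already same set; set of 3 now {1, 3, 7, 15}
Step 9: union(6, 1) -> merged; set of 6 now {1, 3, 6, 7, 15}
Step 10: union(9, 14) -> merged; set of 9 now {9, 11, 14}
Step 11: union(8, 4) -> merged; set of 8 now {4, 5, 8}
Step 12: union(7, 1) -> already same set; set of 7 now {1, 3, 6, 7, 15}
Step 13: find(9) -> no change; set of 9 is {9, 11, 14}
Step 14: find(14) -> no change; set of 14 is {9, 11, 14}
Step 15: union(9, 14) -> already same set; set of 9 now {9, 11, 14}
Step 16: union(14, 6) -> merged; set of 14 now {1, 3, 6, 7, 9, 11, 14, 15}
Step 17: find(2) -> no change; set of 2 is {0, 2}
Step 18: union(3, 4) -> merged; set of 3 now {1, 3, 4, 5, 6, 7, 8, 9, 11, 14, 15}
Step 19: find(10) -> no change; set of 10 is {10}
Step 20: find(13) -> no change; set of 13 is {13}
Step 21: find(5) -> no change; set of 5 is {1, 3, 4, 5, 6, 7, 8, 9, 11, 14, 15}
Step 22: union(8, 11) -> already same set; set of 8 now {1, 3, 4, 5, 6, 7, 8, 9, 11, 14, 15}
Component of 0: {0, 2}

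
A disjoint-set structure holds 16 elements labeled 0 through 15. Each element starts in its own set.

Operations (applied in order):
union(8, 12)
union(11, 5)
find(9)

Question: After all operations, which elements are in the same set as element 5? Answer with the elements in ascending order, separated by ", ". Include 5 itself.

Answer: 5, 11

Derivation:
Step 1: union(8, 12) -> merged; set of 8 now {8, 12}
Step 2: union(11, 5) -> merged; set of 11 now {5, 11}
Step 3: find(9) -> no change; set of 9 is {9}
Component of 5: {5, 11}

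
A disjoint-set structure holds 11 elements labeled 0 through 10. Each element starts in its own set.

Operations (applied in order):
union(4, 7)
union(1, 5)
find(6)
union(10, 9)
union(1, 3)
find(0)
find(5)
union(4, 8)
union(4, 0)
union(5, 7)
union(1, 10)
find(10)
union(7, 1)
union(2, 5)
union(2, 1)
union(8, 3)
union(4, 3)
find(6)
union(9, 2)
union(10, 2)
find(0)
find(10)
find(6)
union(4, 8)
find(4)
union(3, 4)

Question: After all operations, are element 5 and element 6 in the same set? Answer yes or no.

Step 1: union(4, 7) -> merged; set of 4 now {4, 7}
Step 2: union(1, 5) -> merged; set of 1 now {1, 5}
Step 3: find(6) -> no change; set of 6 is {6}
Step 4: union(10, 9) -> merged; set of 10 now {9, 10}
Step 5: union(1, 3) -> merged; set of 1 now {1, 3, 5}
Step 6: find(0) -> no change; set of 0 is {0}
Step 7: find(5) -> no change; set of 5 is {1, 3, 5}
Step 8: union(4, 8) -> merged; set of 4 now {4, 7, 8}
Step 9: union(4, 0) -> merged; set of 4 now {0, 4, 7, 8}
Step 10: union(5, 7) -> merged; set of 5 now {0, 1, 3, 4, 5, 7, 8}
Step 11: union(1, 10) -> merged; set of 1 now {0, 1, 3, 4, 5, 7, 8, 9, 10}
Step 12: find(10) -> no change; set of 10 is {0, 1, 3, 4, 5, 7, 8, 9, 10}
Step 13: union(7, 1) -> already same set; set of 7 now {0, 1, 3, 4, 5, 7, 8, 9, 10}
Step 14: union(2, 5) -> merged; set of 2 now {0, 1, 2, 3, 4, 5, 7, 8, 9, 10}
Step 15: union(2, 1) -> already same set; set of 2 now {0, 1, 2, 3, 4, 5, 7, 8, 9, 10}
Step 16: union(8, 3) -> already same set; set of 8 now {0, 1, 2, 3, 4, 5, 7, 8, 9, 10}
Step 17: union(4, 3) -> already same set; set of 4 now {0, 1, 2, 3, 4, 5, 7, 8, 9, 10}
Step 18: find(6) -> no change; set of 6 is {6}
Step 19: union(9, 2) -> already same set; set of 9 now {0, 1, 2, 3, 4, 5, 7, 8, 9, 10}
Step 20: union(10, 2) -> already same set; set of 10 now {0, 1, 2, 3, 4, 5, 7, 8, 9, 10}
Step 21: find(0) -> no change; set of 0 is {0, 1, 2, 3, 4, 5, 7, 8, 9, 10}
Step 22: find(10) -> no change; set of 10 is {0, 1, 2, 3, 4, 5, 7, 8, 9, 10}
Step 23: find(6) -> no change; set of 6 is {6}
Step 24: union(4, 8) -> already same set; set of 4 now {0, 1, 2, 3, 4, 5, 7, 8, 9, 10}
Step 25: find(4) -> no change; set of 4 is {0, 1, 2, 3, 4, 5, 7, 8, 9, 10}
Step 26: union(3, 4) -> already same set; set of 3 now {0, 1, 2, 3, 4, 5, 7, 8, 9, 10}
Set of 5: {0, 1, 2, 3, 4, 5, 7, 8, 9, 10}; 6 is not a member.

Answer: no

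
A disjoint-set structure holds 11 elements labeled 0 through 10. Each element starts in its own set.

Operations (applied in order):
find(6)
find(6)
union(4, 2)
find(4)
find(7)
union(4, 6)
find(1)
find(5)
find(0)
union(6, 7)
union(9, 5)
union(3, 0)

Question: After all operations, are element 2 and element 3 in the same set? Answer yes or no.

Step 1: find(6) -> no change; set of 6 is {6}
Step 2: find(6) -> no change; set of 6 is {6}
Step 3: union(4, 2) -> merged; set of 4 now {2, 4}
Step 4: find(4) -> no change; set of 4 is {2, 4}
Step 5: find(7) -> no change; set of 7 is {7}
Step 6: union(4, 6) -> merged; set of 4 now {2, 4, 6}
Step 7: find(1) -> no change; set of 1 is {1}
Step 8: find(5) -> no change; set of 5 is {5}
Step 9: find(0) -> no change; set of 0 is {0}
Step 10: union(6, 7) -> merged; set of 6 now {2, 4, 6, 7}
Step 11: union(9, 5) -> merged; set of 9 now {5, 9}
Step 12: union(3, 0) -> merged; set of 3 now {0, 3}
Set of 2: {2, 4, 6, 7}; 3 is not a member.

Answer: no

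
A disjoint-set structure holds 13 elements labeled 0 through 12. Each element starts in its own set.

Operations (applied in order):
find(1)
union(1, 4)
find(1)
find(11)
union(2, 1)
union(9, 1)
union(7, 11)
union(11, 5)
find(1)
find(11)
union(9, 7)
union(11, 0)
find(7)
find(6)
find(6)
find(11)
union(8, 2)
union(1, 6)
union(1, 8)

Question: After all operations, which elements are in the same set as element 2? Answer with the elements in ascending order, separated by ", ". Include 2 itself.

Step 1: find(1) -> no change; set of 1 is {1}
Step 2: union(1, 4) -> merged; set of 1 now {1, 4}
Step 3: find(1) -> no change; set of 1 is {1, 4}
Step 4: find(11) -> no change; set of 11 is {11}
Step 5: union(2, 1) -> merged; set of 2 now {1, 2, 4}
Step 6: union(9, 1) -> merged; set of 9 now {1, 2, 4, 9}
Step 7: union(7, 11) -> merged; set of 7 now {7, 11}
Step 8: union(11, 5) -> merged; set of 11 now {5, 7, 11}
Step 9: find(1) -> no change; set of 1 is {1, 2, 4, 9}
Step 10: find(11) -> no change; set of 11 is {5, 7, 11}
Step 11: union(9, 7) -> merged; set of 9 now {1, 2, 4, 5, 7, 9, 11}
Step 12: union(11, 0) -> merged; set of 11 now {0, 1, 2, 4, 5, 7, 9, 11}
Step 13: find(7) -> no change; set of 7 is {0, 1, 2, 4, 5, 7, 9, 11}
Step 14: find(6) -> no change; set of 6 is {6}
Step 15: find(6) -> no change; set of 6 is {6}
Step 16: find(11) -> no change; set of 11 is {0, 1, 2, 4, 5, 7, 9, 11}
Step 17: union(8, 2) -> merged; set of 8 now {0, 1, 2, 4, 5, 7, 8, 9, 11}
Step 18: union(1, 6) -> merged; set of 1 now {0, 1, 2, 4, 5, 6, 7, 8, 9, 11}
Step 19: union(1, 8) -> already same set; set of 1 now {0, 1, 2, 4, 5, 6, 7, 8, 9, 11}
Component of 2: {0, 1, 2, 4, 5, 6, 7, 8, 9, 11}

Answer: 0, 1, 2, 4, 5, 6, 7, 8, 9, 11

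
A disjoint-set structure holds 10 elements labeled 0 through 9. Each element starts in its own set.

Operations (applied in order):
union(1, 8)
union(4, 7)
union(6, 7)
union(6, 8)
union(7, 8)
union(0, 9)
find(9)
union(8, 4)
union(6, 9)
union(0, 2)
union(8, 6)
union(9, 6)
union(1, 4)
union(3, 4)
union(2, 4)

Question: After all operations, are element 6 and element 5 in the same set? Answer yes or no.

Answer: no

Derivation:
Step 1: union(1, 8) -> merged; set of 1 now {1, 8}
Step 2: union(4, 7) -> merged; set of 4 now {4, 7}
Step 3: union(6, 7) -> merged; set of 6 now {4, 6, 7}
Step 4: union(6, 8) -> merged; set of 6 now {1, 4, 6, 7, 8}
Step 5: union(7, 8) -> already same set; set of 7 now {1, 4, 6, 7, 8}
Step 6: union(0, 9) -> merged; set of 0 now {0, 9}
Step 7: find(9) -> no change; set of 9 is {0, 9}
Step 8: union(8, 4) -> already same set; set of 8 now {1, 4, 6, 7, 8}
Step 9: union(6, 9) -> merged; set of 6 now {0, 1, 4, 6, 7, 8, 9}
Step 10: union(0, 2) -> merged; set of 0 now {0, 1, 2, 4, 6, 7, 8, 9}
Step 11: union(8, 6) -> already same set; set of 8 now {0, 1, 2, 4, 6, 7, 8, 9}
Step 12: union(9, 6) -> already same set; set of 9 now {0, 1, 2, 4, 6, 7, 8, 9}
Step 13: union(1, 4) -> already same set; set of 1 now {0, 1, 2, 4, 6, 7, 8, 9}
Step 14: union(3, 4) -> merged; set of 3 now {0, 1, 2, 3, 4, 6, 7, 8, 9}
Step 15: union(2, 4) -> already same set; set of 2 now {0, 1, 2, 3, 4, 6, 7, 8, 9}
Set of 6: {0, 1, 2, 3, 4, 6, 7, 8, 9}; 5 is not a member.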